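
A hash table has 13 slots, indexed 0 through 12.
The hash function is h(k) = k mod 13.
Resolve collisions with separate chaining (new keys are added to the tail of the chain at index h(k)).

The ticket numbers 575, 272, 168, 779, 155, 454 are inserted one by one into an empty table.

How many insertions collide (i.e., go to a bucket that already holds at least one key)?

Insert 575: h=3, bucket 3 empty → new chain.
Insert 272: h=12, bucket 12 empty → new chain.
Insert 168: h=12, bucket 12 nonempty → append to chain.
Insert 779: h=12, bucket 12 nonempty → append to chain.
Insert 155: h=12, bucket 12 nonempty → append to chain.
Insert 454: h=12, bucket 12 nonempty → append to chain.
Final buckets:
0: -
1: -
2: -
3: 575
4: -
5: -
6: -
7: -
8: -
9: -
10: -
11: -
12: 272 -> 168 -> 779 -> 155 -> 454

4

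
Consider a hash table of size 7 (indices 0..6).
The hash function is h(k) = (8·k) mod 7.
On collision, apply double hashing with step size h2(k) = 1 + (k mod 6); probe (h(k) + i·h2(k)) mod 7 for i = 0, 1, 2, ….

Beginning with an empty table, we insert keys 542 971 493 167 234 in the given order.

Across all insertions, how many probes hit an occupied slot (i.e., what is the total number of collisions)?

3

Insert 542: h=3, slot 3 empty => index 3.
Insert 971: h=5, slot 5 empty => index 5.
Insert 493: h=3, h2=2, slots 3,5 occupied => index 0.
Insert 167: h=6, slot 6 empty => index 6.
Insert 234: h=3, h2=1, slot 3 occupied => index 4.
Table: [493, ., ., 542, 234, 971, 167]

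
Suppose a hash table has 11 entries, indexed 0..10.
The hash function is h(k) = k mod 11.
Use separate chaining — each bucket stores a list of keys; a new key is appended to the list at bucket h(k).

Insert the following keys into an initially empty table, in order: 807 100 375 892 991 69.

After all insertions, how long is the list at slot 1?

4

Insert 807: h=4, bucket 4 empty -> new chain.
Insert 100: h=1, bucket 1 empty -> new chain.
Insert 375: h=1, bucket 1 nonempty -> append to chain.
Insert 892: h=1, bucket 1 nonempty -> append to chain.
Insert 991: h=1, bucket 1 nonempty -> append to chain.
Insert 69: h=3, bucket 3 empty -> new chain.
Final buckets:
0: .
1: 100 -> 375 -> 892 -> 991
2: .
3: 69
4: 807
5: .
6: .
7: .
8: .
9: .
10: .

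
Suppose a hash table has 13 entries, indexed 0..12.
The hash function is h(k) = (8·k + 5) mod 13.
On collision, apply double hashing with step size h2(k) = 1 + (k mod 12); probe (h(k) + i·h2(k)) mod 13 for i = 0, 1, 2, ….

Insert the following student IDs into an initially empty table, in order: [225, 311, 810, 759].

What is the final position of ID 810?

5

225 hashes to 11; slot 11 is free → place at 11.
311 hashes to 10; slot 10 is free → place at 10.
810 hashes to 11, h2=7; 11 taken → place at 5.
759 hashes to 6; slot 6 is free → place at 6.
Table: [_, _, _, _, _, 810, 759, _, _, _, 311, 225, _]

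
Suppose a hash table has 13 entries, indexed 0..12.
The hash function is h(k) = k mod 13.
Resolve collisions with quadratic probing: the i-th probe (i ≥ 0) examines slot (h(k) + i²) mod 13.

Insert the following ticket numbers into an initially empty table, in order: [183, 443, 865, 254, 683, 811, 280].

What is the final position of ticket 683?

11

183 hashes to 1; slot 1 is free -> place at 1.
443 hashes to 1; 1 taken -> place at 2.
865 hashes to 7; slot 7 is free -> place at 7.
254 hashes to 7; 7 taken -> place at 8.
683 hashes to 7; 7,8 taken -> place at 11.
811 hashes to 5; slot 5 is free -> place at 5.
280 hashes to 7; 7,8,11 taken -> place at 3.
Table: [_, 183, 443, 280, _, 811, _, 865, 254, _, _, 683, _]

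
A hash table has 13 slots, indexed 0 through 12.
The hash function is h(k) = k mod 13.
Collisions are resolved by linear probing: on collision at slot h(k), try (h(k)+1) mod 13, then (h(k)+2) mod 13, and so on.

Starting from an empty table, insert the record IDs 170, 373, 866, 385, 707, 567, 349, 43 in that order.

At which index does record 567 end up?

Insert 170: h=1, slot 1 empty -> index 1.
Insert 373: h=9, slot 9 empty -> index 9.
Insert 866: h=8, slot 8 empty -> index 8.
Insert 385: h=8, slots 8,9 occupied -> index 10.
Insert 707: h=5, slot 5 empty -> index 5.
Insert 567: h=8, slots 8,9,10 occupied -> index 11.
Insert 349: h=11, slot 11 occupied -> index 12.
Insert 43: h=4, slot 4 empty -> index 4.
Table: [., 170, ., ., 43, 707, ., ., 866, 373, 385, 567, 349]

11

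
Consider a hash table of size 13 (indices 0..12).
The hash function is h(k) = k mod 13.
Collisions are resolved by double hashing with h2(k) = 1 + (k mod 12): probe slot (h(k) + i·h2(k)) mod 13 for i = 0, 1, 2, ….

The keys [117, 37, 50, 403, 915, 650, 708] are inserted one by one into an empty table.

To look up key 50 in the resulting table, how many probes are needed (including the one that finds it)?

Insert 117: h=0, slot 0 empty -> index 0.
Insert 37: h=11, slot 11 empty -> index 11.
Insert 50: h=11, h2=3, slot 11 occupied -> index 1.
Insert 403: h=0, h2=8, slot 0 occupied -> index 8.
Insert 915: h=5, slot 5 empty -> index 5.
Insert 650: h=0, h2=3, slot 0 occupied -> index 3.
Insert 708: h=6, slot 6 empty -> index 6.
Table: [117, 50, ∅, 650, ∅, 915, 708, ∅, 403, ∅, ∅, 37, ∅]
Lookup 50: h=11, h2=3, probe 11,1 → found at 1.

2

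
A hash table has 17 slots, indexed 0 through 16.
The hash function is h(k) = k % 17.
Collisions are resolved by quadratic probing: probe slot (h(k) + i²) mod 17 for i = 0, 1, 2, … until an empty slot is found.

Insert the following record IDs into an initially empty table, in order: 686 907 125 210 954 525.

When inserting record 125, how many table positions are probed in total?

3

686: h=6 → slot 6
907: h=6, probe 6,7 → slot 7
125: h=6, probe 6,7,10 → slot 10
210: h=6, probe 6,7,10,15 → slot 15
954: h=2 → slot 2
525: h=15, probe 15,16 → slot 16
Table: [∅, ∅, 954, ∅, ∅, ∅, 686, 907, ∅, ∅, 125, ∅, ∅, ∅, ∅, 210, 525]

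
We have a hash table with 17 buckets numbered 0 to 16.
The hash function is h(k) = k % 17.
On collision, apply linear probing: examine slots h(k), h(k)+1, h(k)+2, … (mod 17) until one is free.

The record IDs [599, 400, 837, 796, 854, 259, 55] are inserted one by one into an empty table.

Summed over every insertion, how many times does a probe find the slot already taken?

599 hashes to 4; slot 4 is free => place at 4.
400 hashes to 9; slot 9 is free => place at 9.
837 hashes to 4; 4 taken => place at 5.
796 hashes to 14; slot 14 is free => place at 14.
854 hashes to 4; 4,5 taken => place at 6.
259 hashes to 4; 4,5,6 taken => place at 7.
55 hashes to 4; 4,5,6,7 taken => place at 8.
Table: [—, —, —, —, 599, 837, 854, 259, 55, 400, —, —, —, —, 796, —, —]

10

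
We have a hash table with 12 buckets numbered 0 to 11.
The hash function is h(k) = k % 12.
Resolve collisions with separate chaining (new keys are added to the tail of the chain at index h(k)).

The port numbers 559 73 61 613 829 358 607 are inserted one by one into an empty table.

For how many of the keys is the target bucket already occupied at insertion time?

Insert 559: h=7, bucket 7 empty → new chain.
Insert 73: h=1, bucket 1 empty → new chain.
Insert 61: h=1, bucket 1 nonempty → append to chain.
Insert 613: h=1, bucket 1 nonempty → append to chain.
Insert 829: h=1, bucket 1 nonempty → append to chain.
Insert 358: h=10, bucket 10 empty → new chain.
Insert 607: h=7, bucket 7 nonempty → append to chain.
Final buckets:
0: —
1: 73 -> 61 -> 613 -> 829
2: —
3: —
4: —
5: —
6: —
7: 559 -> 607
8: —
9: —
10: 358
11: —

4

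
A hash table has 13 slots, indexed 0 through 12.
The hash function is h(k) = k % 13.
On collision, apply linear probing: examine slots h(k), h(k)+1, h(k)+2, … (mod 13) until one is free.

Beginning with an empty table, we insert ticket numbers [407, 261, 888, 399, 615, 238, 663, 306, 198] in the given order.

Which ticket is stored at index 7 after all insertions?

238

Insert 407: h=4, slot 4 empty -> index 4.
Insert 261: h=1, slot 1 empty -> index 1.
Insert 888: h=4, slot 4 occupied -> index 5.
Insert 399: h=9, slot 9 empty -> index 9.
Insert 615: h=4, slots 4,5 occupied -> index 6.
Insert 238: h=4, slots 4,5,6 occupied -> index 7.
Insert 663: h=0, slot 0 empty -> index 0.
Insert 306: h=7, slot 7 occupied -> index 8.
Insert 198: h=3, slot 3 empty -> index 3.
Table: [663, 261, _, 198, 407, 888, 615, 238, 306, 399, _, _, _]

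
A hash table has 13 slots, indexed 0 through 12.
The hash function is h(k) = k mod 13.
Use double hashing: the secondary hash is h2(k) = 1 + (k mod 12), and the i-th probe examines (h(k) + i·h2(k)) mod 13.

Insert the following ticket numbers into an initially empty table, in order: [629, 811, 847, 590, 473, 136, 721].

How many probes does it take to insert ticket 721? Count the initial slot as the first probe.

629 hashes to 5; slot 5 is free → place at 5.
811 hashes to 5, h2=8; 5 taken → place at 0.
847 hashes to 2; slot 2 is free → place at 2.
590 hashes to 5, h2=3; 5 taken → place at 8.
473 hashes to 5, h2=6; 5 taken → place at 11.
136 hashes to 6; slot 6 is free → place at 6.
721 hashes to 6, h2=2; 6,8 taken → place at 10.
Table: [811, -, 847, -, -, 629, 136, -, 590, -, 721, 473, -]

3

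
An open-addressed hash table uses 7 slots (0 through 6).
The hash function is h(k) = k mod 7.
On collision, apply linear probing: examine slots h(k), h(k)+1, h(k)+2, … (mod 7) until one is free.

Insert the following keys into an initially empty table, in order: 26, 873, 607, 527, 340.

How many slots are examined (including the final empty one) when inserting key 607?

Insert 26: h=5, slot 5 empty => index 5.
Insert 873: h=5, slot 5 occupied => index 6.
Insert 607: h=5, slots 5,6 occupied => index 0.
Insert 527: h=2, slot 2 empty => index 2.
Insert 340: h=4, slot 4 empty => index 4.
Table: [607, ., 527, ., 340, 26, 873]

3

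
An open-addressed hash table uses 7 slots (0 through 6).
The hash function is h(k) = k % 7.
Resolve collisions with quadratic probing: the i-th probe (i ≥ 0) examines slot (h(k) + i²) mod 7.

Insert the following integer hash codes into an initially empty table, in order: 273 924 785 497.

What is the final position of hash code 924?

1

273: h=0 -> slot 0
924: h=0, probe 0,1 -> slot 1
785: h=1, probe 1,2 -> slot 2
497: h=0, probe 0,1,4 -> slot 4
Table: [273, 924, 785, -, 497, -, -]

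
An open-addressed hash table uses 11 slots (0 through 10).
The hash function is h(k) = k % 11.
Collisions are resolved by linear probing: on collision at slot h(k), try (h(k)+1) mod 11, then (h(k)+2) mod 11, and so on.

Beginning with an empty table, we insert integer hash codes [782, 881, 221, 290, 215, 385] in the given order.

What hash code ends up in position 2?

782: h=1 => slot 1
881: h=1, probe 1,2 => slot 2
221: h=1, probe 1,2,3 => slot 3
290: h=4 => slot 4
215: h=6 => slot 6
385: h=0 => slot 0
Table: [385, 782, 881, 221, 290, ∅, 215, ∅, ∅, ∅, ∅]

881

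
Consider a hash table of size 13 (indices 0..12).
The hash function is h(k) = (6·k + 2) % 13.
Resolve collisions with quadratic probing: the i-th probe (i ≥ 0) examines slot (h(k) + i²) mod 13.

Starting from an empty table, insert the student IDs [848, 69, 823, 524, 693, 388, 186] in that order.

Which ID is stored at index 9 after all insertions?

Insert 848: h=7, slot 7 empty => index 7.
Insert 69: h=0, slot 0 empty => index 0.
Insert 823: h=0, slot 0 occupied => index 1.
Insert 524: h=0, slots 0,1 occupied => index 4.
Insert 693: h=0, slots 0,1,4 occupied => index 9.
Insert 388: h=3, slot 3 empty => index 3.
Insert 186: h=0, slots 0,1,4,9,3 occupied => index 12.
Table: [69, 823, _, 388, 524, _, _, 848, _, 693, _, _, 186]

693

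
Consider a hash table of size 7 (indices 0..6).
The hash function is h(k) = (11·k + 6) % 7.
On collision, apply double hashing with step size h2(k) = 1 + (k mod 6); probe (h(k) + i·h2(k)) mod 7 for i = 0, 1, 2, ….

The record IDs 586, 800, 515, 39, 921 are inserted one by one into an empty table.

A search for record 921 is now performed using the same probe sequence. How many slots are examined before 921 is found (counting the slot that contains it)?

Insert 586: h=5, slot 5 empty → index 5.
Insert 800: h=0, slot 0 empty → index 0.
Insert 515: h=1, slot 1 empty → index 1.
Insert 39: h=1, h2=4, slots 1,5 occupied → index 2.
Insert 921: h=1, h2=4, slots 1,5,2 occupied → index 6.
Table: [800, 515, 39, ., ., 586, 921]
Lookup 921: h=1, h2=4, probe 1,5,2,6 → found at 6.

4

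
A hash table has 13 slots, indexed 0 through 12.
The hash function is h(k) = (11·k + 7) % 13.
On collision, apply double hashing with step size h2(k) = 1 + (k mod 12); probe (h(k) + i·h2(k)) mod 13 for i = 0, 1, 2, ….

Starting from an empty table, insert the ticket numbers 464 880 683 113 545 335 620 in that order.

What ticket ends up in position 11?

620

Insert 464: h=2, slot 2 empty -> index 2.
Insert 880: h=2, h2=5, slot 2 occupied -> index 7.
Insert 683: h=6, slot 6 empty -> index 6.
Insert 113: h=2, h2=6, slot 2 occupied -> index 8.
Insert 545: h=9, slot 9 empty -> index 9.
Insert 335: h=0, slot 0 empty -> index 0.
Insert 620: h=2, h2=9, slot 2 occupied -> index 11.
Table: [335, ∅, 464, ∅, ∅, ∅, 683, 880, 113, 545, ∅, 620, ∅]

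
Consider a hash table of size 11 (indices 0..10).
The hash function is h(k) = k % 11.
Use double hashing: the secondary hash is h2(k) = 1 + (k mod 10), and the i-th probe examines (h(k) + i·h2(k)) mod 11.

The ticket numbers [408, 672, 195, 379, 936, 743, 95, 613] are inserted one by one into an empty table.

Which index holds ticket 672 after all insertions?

4

408 hashes to 1; slot 1 is free -> place at 1.
672 hashes to 1, h2=3; 1 taken -> place at 4.
195 hashes to 8; slot 8 is free -> place at 8.
379 hashes to 5; slot 5 is free -> place at 5.
936 hashes to 1, h2=7; 1,8,4 taken -> place at 0.
743 hashes to 6; slot 6 is free -> place at 6.
95 hashes to 7; slot 7 is free -> place at 7.
613 hashes to 8, h2=4; 8,1,5 taken -> place at 9.
Table: [936, 408, —, —, 672, 379, 743, 95, 195, 613, —]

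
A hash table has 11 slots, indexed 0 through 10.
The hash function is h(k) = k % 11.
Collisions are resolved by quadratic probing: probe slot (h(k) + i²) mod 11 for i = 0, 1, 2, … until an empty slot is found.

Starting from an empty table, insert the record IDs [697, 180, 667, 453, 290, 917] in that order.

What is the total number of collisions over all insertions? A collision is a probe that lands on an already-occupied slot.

7

697: h=4 → slot 4
180: h=4, probe 4,5 → slot 5
667: h=7 → slot 7
453: h=2 → slot 2
290: h=4, probe 4,5,8 → slot 8
917: h=4, probe 4,5,8,2,9 → slot 9
Table: [_, _, 453, _, 697, 180, _, 667, 290, 917, _]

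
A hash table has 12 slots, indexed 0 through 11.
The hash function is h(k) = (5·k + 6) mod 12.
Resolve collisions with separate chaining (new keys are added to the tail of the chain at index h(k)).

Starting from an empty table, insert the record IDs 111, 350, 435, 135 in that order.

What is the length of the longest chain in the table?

3

Insert 111: h=9, bucket 9 empty -> new chain.
Insert 350: h=4, bucket 4 empty -> new chain.
Insert 435: h=9, bucket 9 nonempty -> append to chain.
Insert 135: h=9, bucket 9 nonempty -> append to chain.
Final buckets:
0: .
1: .
2: .
3: .
4: 350
5: .
6: .
7: .
8: .
9: 111 -> 435 -> 135
10: .
11: .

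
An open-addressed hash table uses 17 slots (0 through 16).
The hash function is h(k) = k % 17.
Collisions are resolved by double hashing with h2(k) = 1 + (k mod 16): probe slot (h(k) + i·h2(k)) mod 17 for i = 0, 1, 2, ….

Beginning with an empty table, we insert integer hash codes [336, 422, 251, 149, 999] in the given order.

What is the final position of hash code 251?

336: h=13 → slot 13
422: h=14 → slot 14
251: h=13, h2=12, probe 13,8 → slot 8
149: h=13, h2=6, probe 13,2 → slot 2
999: h=13, h2=8, probe 13,4 → slot 4
Table: [-, -, 149, -, 999, -, -, -, 251, -, -, -, -, 336, 422, -, -]

8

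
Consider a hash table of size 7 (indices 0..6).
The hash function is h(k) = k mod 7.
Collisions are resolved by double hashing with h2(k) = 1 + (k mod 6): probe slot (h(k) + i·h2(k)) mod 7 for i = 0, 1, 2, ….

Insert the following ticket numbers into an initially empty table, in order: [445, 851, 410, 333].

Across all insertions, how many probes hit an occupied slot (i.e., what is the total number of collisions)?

3

Insert 445: h=4, slot 4 empty → index 4.
Insert 851: h=4, h2=6, slot 4 occupied → index 3.
Insert 410: h=4, h2=3, slot 4 occupied → index 0.
Insert 333: h=4, h2=4, slot 4 occupied → index 1.
Table: [410, 333, _, 851, 445, _, _]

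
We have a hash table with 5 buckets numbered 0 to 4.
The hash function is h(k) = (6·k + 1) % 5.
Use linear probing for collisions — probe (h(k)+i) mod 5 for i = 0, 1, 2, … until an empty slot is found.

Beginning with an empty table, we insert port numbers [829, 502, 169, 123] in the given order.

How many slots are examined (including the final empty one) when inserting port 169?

2

829: h=0 -> slot 0
502: h=3 -> slot 3
169: h=0, probe 0,1 -> slot 1
123: h=4 -> slot 4
Table: [829, 169, -, 502, 123]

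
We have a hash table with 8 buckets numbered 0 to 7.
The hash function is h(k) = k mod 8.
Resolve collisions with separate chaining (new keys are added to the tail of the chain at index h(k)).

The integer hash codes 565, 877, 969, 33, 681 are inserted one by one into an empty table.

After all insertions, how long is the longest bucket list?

Insert 565: h=5, bucket 5 empty → new chain.
Insert 877: h=5, bucket 5 nonempty → append to chain.
Insert 969: h=1, bucket 1 empty → new chain.
Insert 33: h=1, bucket 1 nonempty → append to chain.
Insert 681: h=1, bucket 1 nonempty → append to chain.
Final buckets:
0: ∅
1: 969 -> 33 -> 681
2: ∅
3: ∅
4: ∅
5: 565 -> 877
6: ∅
7: ∅

3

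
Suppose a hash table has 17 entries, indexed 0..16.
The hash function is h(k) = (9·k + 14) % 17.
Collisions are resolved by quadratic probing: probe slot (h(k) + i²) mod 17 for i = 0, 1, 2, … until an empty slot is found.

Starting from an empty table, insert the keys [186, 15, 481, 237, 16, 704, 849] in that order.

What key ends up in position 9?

186: h=5 => slot 5
15: h=13 => slot 13
481: h=8 => slot 8
237: h=5, probe 5,6 => slot 6
16: h=5, probe 5,6,9 => slot 9
704: h=9, probe 9,10 => slot 10
849: h=5, probe 5,6,9,14 => slot 14
Table: [_, _, _, _, _, 186, 237, _, 481, 16, 704, _, _, 15, 849, _, _]

16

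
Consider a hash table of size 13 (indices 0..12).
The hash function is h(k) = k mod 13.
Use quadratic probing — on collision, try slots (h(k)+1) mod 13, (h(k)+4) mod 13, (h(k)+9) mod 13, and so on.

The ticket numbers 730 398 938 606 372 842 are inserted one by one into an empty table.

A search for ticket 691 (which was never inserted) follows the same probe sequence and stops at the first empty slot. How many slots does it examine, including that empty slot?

3

Insert 730: h=2, slot 2 empty → index 2.
Insert 398: h=8, slot 8 empty → index 8.
Insert 938: h=2, slot 2 occupied → index 3.
Insert 606: h=8, slot 8 occupied → index 9.
Insert 372: h=8, slots 8,9 occupied → index 12.
Insert 842: h=10, slot 10 empty → index 10.
Table: [—, —, 730, 938, —, —, —, —, 398, 606, 842, —, 372]
Lookup 691: h=2, probe 2,3,6 → slot 6 empty, not found.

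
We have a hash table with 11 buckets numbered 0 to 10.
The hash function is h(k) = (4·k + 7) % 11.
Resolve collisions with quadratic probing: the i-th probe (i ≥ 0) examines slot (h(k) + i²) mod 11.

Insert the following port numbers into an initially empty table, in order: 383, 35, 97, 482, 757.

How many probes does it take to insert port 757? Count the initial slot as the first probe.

383 hashes to 10; slot 10 is free -> place at 10.
35 hashes to 4; slot 4 is free -> place at 4.
97 hashes to 10; 10 taken -> place at 0.
482 hashes to 10; 10,0 taken -> place at 3.
757 hashes to 10; 10,0,3 taken -> place at 8.
Table: [97, _, _, 482, 35, _, _, _, 757, _, 383]

4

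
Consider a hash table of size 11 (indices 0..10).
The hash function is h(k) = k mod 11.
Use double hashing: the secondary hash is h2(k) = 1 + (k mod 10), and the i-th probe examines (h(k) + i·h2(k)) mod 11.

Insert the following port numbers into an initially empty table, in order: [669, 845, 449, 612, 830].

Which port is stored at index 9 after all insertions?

669: h=9 => slot 9
845: h=9, h2=6, probe 9,4 => slot 4
449: h=9, h2=10, probe 9,8 => slot 8
612: h=7 => slot 7
830: h=5 => slot 5
Table: [-, -, -, -, 845, 830, -, 612, 449, 669, -]

669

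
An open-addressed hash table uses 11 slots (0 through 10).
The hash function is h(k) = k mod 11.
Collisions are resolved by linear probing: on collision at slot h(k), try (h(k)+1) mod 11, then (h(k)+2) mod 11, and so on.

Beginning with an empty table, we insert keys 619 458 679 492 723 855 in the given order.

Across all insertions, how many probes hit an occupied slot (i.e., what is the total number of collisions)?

6

Insert 619: h=3, slot 3 empty => index 3.
Insert 458: h=7, slot 7 empty => index 7.
Insert 679: h=8, slot 8 empty => index 8.
Insert 492: h=8, slot 8 occupied => index 9.
Insert 723: h=8, slots 8,9 occupied => index 10.
Insert 855: h=8, slots 8,9,10 occupied => index 0.
Table: [855, ∅, ∅, 619, ∅, ∅, ∅, 458, 679, 492, 723]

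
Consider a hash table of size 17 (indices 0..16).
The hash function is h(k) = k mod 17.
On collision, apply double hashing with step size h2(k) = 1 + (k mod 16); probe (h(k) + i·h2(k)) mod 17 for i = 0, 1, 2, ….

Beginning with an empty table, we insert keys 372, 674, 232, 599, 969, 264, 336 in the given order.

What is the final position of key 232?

3

372: h=15 -> slot 15
674: h=11 -> slot 11
232: h=11, h2=9, probe 11,3 -> slot 3
599: h=4 -> slot 4
969: h=0 -> slot 0
264: h=9 -> slot 9
336: h=13 -> slot 13
Table: [969, ∅, ∅, 232, 599, ∅, ∅, ∅, ∅, 264, ∅, 674, ∅, 336, ∅, 372, ∅]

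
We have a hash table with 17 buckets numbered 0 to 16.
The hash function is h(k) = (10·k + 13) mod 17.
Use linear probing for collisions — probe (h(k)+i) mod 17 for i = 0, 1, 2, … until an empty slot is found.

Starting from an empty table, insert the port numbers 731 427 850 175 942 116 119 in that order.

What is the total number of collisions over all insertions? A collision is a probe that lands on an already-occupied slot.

6

731 hashes to 13; slot 13 is free => place at 13.
427 hashes to 16; slot 16 is free => place at 16.
850 hashes to 13; 13 taken => place at 14.
175 hashes to 12; slot 12 is free => place at 12.
942 hashes to 15; slot 15 is free => place at 15.
116 hashes to 0; slot 0 is free => place at 0.
119 hashes to 13; 13,14,15,16,0 taken => place at 1.
Table: [116, 119, ., ., ., ., ., ., ., ., ., ., 175, 731, 850, 942, 427]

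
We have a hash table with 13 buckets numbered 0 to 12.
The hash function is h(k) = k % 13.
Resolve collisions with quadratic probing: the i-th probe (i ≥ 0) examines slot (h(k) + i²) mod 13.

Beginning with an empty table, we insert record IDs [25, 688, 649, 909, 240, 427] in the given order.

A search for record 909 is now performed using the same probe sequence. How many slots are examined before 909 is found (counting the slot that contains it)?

25 hashes to 12; slot 12 is free => place at 12.
688 hashes to 12; 12 taken => place at 0.
649 hashes to 12; 12,0 taken => place at 3.
909 hashes to 12; 12,0,3 taken => place at 8.
240 hashes to 6; slot 6 is free => place at 6.
427 hashes to 11; slot 11 is free => place at 11.
Table: [688, —, —, 649, —, —, 240, —, 909, —, —, 427, 25]
Lookup 909: h=12, probe 12,0,3,8 → found at 8.

4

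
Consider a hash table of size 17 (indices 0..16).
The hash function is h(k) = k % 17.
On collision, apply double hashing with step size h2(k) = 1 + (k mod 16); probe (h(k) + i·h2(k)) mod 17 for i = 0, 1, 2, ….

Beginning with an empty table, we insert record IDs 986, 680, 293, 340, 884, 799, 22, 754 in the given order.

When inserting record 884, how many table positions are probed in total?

986: h=0 -> slot 0
680: h=0, h2=9, probe 0,9 -> slot 9
293: h=4 -> slot 4
340: h=0, h2=5, probe 0,5 -> slot 5
884: h=0, h2=5, probe 0,5,10 -> slot 10
799: h=0, h2=16, probe 0,16 -> slot 16
22: h=5, h2=7, probe 5,12 -> slot 12
754: h=6 -> slot 6
Table: [986, _, _, _, 293, 340, 754, _, _, 680, 884, _, 22, _, _, _, 799]

3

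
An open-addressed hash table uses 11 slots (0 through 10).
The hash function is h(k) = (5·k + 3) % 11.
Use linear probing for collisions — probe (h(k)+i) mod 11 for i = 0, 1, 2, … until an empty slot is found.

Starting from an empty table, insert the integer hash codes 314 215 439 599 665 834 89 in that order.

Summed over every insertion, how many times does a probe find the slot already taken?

314 hashes to 0; slot 0 is free -> place at 0.
215 hashes to 0; 0 taken -> place at 1.
439 hashes to 9; slot 9 is free -> place at 9.
599 hashes to 6; slot 6 is free -> place at 6.
665 hashes to 6; 6 taken -> place at 7.
834 hashes to 4; slot 4 is free -> place at 4.
89 hashes to 8; slot 8 is free -> place at 8.
Table: [314, 215, —, —, 834, —, 599, 665, 89, 439, —]

2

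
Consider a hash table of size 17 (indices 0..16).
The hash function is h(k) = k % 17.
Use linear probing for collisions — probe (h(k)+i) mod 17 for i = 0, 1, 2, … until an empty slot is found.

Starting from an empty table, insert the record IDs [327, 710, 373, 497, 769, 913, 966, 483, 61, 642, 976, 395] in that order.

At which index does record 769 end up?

327: h=4 → slot 4
710: h=13 → slot 13
373: h=16 → slot 16
497: h=4, probe 4,5 → slot 5
769: h=4, probe 4,5,6 → slot 6
913: h=12 → slot 12
966: h=14 → slot 14
483: h=7 → slot 7
61: h=10 → slot 10
642: h=13, probe 13,14,15 → slot 15
976: h=7, probe 7,8 → slot 8
395: h=4, probe 4,5,6,7,8,9 → slot 9
Table: [∅, ∅, ∅, ∅, 327, 497, 769, 483, 976, 395, 61, ∅, 913, 710, 966, 642, 373]

6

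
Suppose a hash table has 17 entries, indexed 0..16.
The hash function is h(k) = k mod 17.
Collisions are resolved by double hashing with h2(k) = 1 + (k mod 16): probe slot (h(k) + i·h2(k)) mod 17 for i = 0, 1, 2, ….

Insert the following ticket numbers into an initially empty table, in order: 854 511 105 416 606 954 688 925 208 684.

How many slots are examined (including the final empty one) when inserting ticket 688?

2

854: h=4 => slot 4
511: h=1 => slot 1
105: h=3 => slot 3
416: h=8 => slot 8
606: h=11 => slot 11
954: h=2 => slot 2
688: h=8, h2=1, probe 8,9 => slot 9
925: h=7 => slot 7
208: h=4, h2=1, probe 4,5 => slot 5
684: h=4, h2=13, probe 4,0 => slot 0
Table: [684, 511, 954, 105, 854, 208, -, 925, 416, 688, -, 606, -, -, -, -, -]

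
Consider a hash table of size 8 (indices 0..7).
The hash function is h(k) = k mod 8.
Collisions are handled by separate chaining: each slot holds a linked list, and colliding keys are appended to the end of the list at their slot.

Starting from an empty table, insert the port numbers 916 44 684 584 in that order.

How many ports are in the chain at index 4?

Insert 916: h=4, bucket 4 empty -> new chain.
Insert 44: h=4, bucket 4 nonempty -> append to chain.
Insert 684: h=4, bucket 4 nonempty -> append to chain.
Insert 584: h=0, bucket 0 empty -> new chain.
Final buckets:
0: 584
1: —
2: —
3: —
4: 916 -> 44 -> 684
5: —
6: —
7: —

3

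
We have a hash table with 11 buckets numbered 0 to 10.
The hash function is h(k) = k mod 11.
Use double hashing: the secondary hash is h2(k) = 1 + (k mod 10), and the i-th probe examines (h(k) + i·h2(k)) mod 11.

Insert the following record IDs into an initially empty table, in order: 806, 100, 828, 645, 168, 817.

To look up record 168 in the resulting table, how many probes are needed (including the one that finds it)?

806 hashes to 3; slot 3 is free => place at 3.
100 hashes to 1; slot 1 is free => place at 1.
828 hashes to 3, h2=9; 3,1 taken => place at 10.
645 hashes to 7; slot 7 is free => place at 7.
168 hashes to 3, h2=9; 3,1,10 taken => place at 8.
817 hashes to 3, h2=8; 3 taken => place at 0.
Table: [817, 100, —, 806, —, —, —, 645, 168, —, 828]
Lookup 168: h=3, h2=9, probe 3,1,10,8 → found at 8.

4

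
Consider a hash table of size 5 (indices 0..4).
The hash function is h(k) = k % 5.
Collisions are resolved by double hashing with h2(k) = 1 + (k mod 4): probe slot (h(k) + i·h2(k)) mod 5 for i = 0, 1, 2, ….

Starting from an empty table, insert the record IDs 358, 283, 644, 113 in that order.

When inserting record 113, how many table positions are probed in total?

358: h=3 => slot 3
283: h=3, h2=4, probe 3,2 => slot 2
644: h=4 => slot 4
113: h=3, h2=2, probe 3,0 => slot 0
Table: [113, ∅, 283, 358, 644]

2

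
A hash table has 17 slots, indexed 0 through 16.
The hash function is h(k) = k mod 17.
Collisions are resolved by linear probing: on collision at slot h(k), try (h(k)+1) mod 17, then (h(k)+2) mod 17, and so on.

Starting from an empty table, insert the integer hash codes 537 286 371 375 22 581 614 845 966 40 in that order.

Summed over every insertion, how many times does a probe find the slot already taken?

537: h=10 -> slot 10
286: h=14 -> slot 14
371: h=14, probe 14,15 -> slot 15
375: h=1 -> slot 1
22: h=5 -> slot 5
581: h=3 -> slot 3
614: h=2 -> slot 2
845: h=12 -> slot 12
966: h=14, probe 14,15,16 -> slot 16
40: h=6 -> slot 6
Table: [-, 375, 614, 581, -, 22, 40, -, -, -, 537, -, 845, -, 286, 371, 966]

3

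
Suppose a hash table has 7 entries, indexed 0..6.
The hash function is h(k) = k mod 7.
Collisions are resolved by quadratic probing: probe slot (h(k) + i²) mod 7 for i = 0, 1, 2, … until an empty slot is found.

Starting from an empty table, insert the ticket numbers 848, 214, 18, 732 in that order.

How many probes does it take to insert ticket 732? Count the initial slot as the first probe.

848: h=1 → slot 1
214: h=4 → slot 4
18: h=4, probe 4,5 → slot 5
732: h=4, probe 4,5,1,6 → slot 6
Table: [., 848, ., ., 214, 18, 732]

4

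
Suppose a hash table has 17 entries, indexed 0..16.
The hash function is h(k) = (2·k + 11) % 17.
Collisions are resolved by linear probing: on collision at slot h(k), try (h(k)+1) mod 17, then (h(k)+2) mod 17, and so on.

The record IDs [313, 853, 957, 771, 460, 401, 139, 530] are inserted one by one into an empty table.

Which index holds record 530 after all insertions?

Insert 313: h=8, slot 8 empty → index 8.
Insert 853: h=0, slot 0 empty → index 0.
Insert 957: h=4, slot 4 empty → index 4.
Insert 771: h=6, slot 6 empty → index 6.
Insert 460: h=13, slot 13 empty → index 13.
Insert 401: h=14, slot 14 empty → index 14.
Insert 139: h=0, slot 0 occupied → index 1.
Insert 530: h=0, slots 0,1 occupied → index 2.
Table: [853, 139, 530, -, 957, -, 771, -, 313, -, -, -, -, 460, 401, -, -]

2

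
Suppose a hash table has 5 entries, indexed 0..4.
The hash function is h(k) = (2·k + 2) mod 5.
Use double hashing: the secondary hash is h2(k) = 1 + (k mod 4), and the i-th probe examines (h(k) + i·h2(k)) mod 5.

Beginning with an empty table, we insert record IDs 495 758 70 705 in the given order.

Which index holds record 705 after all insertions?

4

Insert 495: h=2, slot 2 empty → index 2.
Insert 758: h=3, slot 3 empty → index 3.
Insert 70: h=2, h2=3, slot 2 occupied → index 0.
Insert 705: h=2, h2=2, slot 2 occupied → index 4.
Table: [70, _, 495, 758, 705]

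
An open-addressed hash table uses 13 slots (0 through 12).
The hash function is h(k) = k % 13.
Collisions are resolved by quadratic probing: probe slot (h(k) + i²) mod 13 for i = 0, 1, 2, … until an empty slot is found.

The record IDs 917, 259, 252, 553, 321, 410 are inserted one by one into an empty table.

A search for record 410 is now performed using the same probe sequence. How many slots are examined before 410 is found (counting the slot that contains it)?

3

917: h=7 -> slot 7
259: h=12 -> slot 12
252: h=5 -> slot 5
553: h=7, probe 7,8 -> slot 8
321: h=9 -> slot 9
410: h=7, probe 7,8,11 -> slot 11
Table: [∅, ∅, ∅, ∅, ∅, 252, ∅, 917, 553, 321, ∅, 410, 259]
Lookup 410: h=7, probe 7,8,11 → found at 11.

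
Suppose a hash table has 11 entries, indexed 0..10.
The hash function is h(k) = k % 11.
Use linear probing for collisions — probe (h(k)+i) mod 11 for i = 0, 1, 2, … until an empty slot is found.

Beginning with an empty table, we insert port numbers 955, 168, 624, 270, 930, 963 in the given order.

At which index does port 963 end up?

Insert 955: h=9, slot 9 empty -> index 9.
Insert 168: h=3, slot 3 empty -> index 3.
Insert 624: h=8, slot 8 empty -> index 8.
Insert 270: h=6, slot 6 empty -> index 6.
Insert 930: h=6, slot 6 occupied -> index 7.
Insert 963: h=6, slots 6,7,8,9 occupied -> index 10.
Table: [_, _, _, 168, _, _, 270, 930, 624, 955, 963]

10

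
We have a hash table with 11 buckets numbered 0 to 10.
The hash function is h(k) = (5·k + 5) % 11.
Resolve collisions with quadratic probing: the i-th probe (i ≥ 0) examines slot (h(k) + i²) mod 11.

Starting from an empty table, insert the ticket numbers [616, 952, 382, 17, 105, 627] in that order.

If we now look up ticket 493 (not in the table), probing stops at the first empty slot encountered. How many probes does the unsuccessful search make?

Insert 616: h=5, slot 5 empty -> index 5.
Insert 952: h=2, slot 2 empty -> index 2.
Insert 382: h=1, slot 1 empty -> index 1.
Insert 17: h=2, slot 2 occupied -> index 3.
Insert 105: h=2, slots 2,3 occupied -> index 6.
Insert 627: h=5, slots 5,6 occupied -> index 9.
Table: [_, 382, 952, 17, _, 616, 105, _, _, 627, _]
Lookup 493: h=6, probe 6,7 → slot 7 empty, not found.

2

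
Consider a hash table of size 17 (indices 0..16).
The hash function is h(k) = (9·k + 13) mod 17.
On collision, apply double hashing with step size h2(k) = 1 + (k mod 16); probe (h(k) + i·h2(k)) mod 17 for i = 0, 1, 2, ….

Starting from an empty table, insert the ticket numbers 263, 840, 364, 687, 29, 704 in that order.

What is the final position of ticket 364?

4

263 hashes to 0; slot 0 is free => place at 0.
840 hashes to 8; slot 8 is free => place at 8.
364 hashes to 8, h2=13; 8 taken => place at 4.
687 hashes to 8, h2=16; 8 taken => place at 7.
29 hashes to 2; slot 2 is free => place at 2.
704 hashes to 8, h2=1; 8 taken => place at 9.
Table: [263, —, 29, —, 364, —, —, 687, 840, 704, —, —, —, —, —, —, —]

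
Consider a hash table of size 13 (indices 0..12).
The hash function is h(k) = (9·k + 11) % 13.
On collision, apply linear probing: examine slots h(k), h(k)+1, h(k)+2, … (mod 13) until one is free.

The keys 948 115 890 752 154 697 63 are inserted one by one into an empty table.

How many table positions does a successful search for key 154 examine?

948: h=2 => slot 2
115: h=6 => slot 6
890: h=0 => slot 0
752: h=6, probe 6,7 => slot 7
154: h=6, probe 6,7,8 => slot 8
697: h=5 => slot 5
63: h=6, probe 6,7,8,9 => slot 9
Table: [890, —, 948, —, —, 697, 115, 752, 154, 63, —, —, —]
Lookup 154: h=6, probe 6,7,8 → found at 8.

3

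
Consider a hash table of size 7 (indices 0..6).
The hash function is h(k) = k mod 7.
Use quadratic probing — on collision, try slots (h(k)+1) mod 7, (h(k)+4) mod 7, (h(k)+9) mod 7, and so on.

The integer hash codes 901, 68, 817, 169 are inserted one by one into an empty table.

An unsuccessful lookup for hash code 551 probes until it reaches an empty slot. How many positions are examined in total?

901 hashes to 5; slot 5 is free → place at 5.
68 hashes to 5; 5 taken → place at 6.
817 hashes to 5; 5,6 taken → place at 2.
169 hashes to 1; slot 1 is free → place at 1.
Table: [_, 169, 817, _, _, 901, 68]
Lookup 551: h=5, probe 5,6,2,0 → slot 0 empty, not found.

4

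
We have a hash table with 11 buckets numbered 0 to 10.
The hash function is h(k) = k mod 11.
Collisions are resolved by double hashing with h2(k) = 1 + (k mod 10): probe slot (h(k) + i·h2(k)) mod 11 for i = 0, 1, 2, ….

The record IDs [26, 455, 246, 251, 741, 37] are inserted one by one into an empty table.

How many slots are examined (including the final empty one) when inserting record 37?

26: h=4 => slot 4
455: h=4, h2=6, probe 4,10 => slot 10
246: h=4, h2=7, probe 4,0 => slot 0
251: h=9 => slot 9
741: h=4, h2=2, probe 4,6 => slot 6
37: h=4, h2=8, probe 4,1 => slot 1
Table: [246, 37, _, _, 26, _, 741, _, _, 251, 455]

2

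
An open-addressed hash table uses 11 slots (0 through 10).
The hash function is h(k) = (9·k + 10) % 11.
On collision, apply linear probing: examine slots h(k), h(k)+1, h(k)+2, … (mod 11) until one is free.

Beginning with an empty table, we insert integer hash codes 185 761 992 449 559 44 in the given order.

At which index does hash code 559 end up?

185 hashes to 3; slot 3 is free -> place at 3.
761 hashes to 6; slot 6 is free -> place at 6.
992 hashes to 6; 6 taken -> place at 7.
449 hashes to 3; 3 taken -> place at 4.
559 hashes to 3; 3,4 taken -> place at 5.
44 hashes to 10; slot 10 is free -> place at 10.
Table: [-, -, -, 185, 449, 559, 761, 992, -, -, 44]

5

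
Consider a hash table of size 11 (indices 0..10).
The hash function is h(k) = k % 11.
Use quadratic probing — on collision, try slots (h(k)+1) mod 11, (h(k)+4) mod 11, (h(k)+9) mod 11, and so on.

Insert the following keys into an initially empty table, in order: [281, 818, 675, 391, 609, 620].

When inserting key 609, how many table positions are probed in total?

3

Insert 281: h=6, slot 6 empty => index 6.
Insert 818: h=4, slot 4 empty => index 4.
Insert 675: h=4, slot 4 occupied => index 5.
Insert 391: h=6, slot 6 occupied => index 7.
Insert 609: h=4, slots 4,5 occupied => index 8.
Insert 620: h=4, slots 4,5,8 occupied => index 2.
Table: [—, —, 620, —, 818, 675, 281, 391, 609, —, —]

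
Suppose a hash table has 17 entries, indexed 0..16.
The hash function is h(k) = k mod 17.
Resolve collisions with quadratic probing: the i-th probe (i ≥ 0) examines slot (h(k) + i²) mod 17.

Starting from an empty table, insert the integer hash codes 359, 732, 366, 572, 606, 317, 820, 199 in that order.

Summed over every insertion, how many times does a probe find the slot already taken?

Insert 359: h=2, slot 2 empty -> index 2.
Insert 732: h=1, slot 1 empty -> index 1.
Insert 366: h=9, slot 9 empty -> index 9.
Insert 572: h=11, slot 11 empty -> index 11.
Insert 606: h=11, slot 11 occupied -> index 12.
Insert 317: h=11, slots 11,12 occupied -> index 15.
Insert 820: h=4, slot 4 empty -> index 4.
Insert 199: h=12, slot 12 occupied -> index 13.
Table: [-, 732, 359, -, 820, -, -, -, -, 366, -, 572, 606, 199, -, 317, -]

4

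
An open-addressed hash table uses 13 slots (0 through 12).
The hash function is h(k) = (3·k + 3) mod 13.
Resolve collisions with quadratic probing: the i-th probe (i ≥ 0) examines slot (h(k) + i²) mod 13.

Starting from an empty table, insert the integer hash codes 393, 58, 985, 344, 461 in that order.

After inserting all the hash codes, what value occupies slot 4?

393 hashes to 12; slot 12 is free => place at 12.
58 hashes to 8; slot 8 is free => place at 8.
985 hashes to 7; slot 7 is free => place at 7.
344 hashes to 8; 8 taken => place at 9.
461 hashes to 8; 8,9,12 taken => place at 4.
Table: [—, —, —, —, 461, —, —, 985, 58, 344, —, —, 393]

461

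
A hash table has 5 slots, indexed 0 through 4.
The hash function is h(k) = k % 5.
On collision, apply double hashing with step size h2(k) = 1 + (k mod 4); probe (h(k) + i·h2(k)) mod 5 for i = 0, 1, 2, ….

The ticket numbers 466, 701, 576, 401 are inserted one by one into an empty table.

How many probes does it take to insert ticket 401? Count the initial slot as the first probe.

3

466: h=1 => slot 1
701: h=1, h2=2, probe 1,3 => slot 3
576: h=1, h2=1, probe 1,2 => slot 2
401: h=1, h2=2, probe 1,3,0 => slot 0
Table: [401, 466, 576, 701, —]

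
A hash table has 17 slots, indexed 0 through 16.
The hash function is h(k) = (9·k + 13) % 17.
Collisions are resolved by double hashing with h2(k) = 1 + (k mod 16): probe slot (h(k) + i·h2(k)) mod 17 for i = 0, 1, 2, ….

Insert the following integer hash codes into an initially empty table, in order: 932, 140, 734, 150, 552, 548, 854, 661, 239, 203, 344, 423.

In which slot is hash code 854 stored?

932: h=3 -> slot 3
140: h=15 -> slot 15
734: h=6 -> slot 6
150: h=3, h2=7, probe 3,10 -> slot 10
552: h=0 -> slot 0
548: h=15, h2=5, probe 15,3,8 -> slot 8
854: h=15, h2=7, probe 15,5 -> slot 5
661: h=12 -> slot 12
239: h=5, h2=16, probe 5,4 -> slot 4
203: h=4, h2=12, probe 4,16 -> slot 16
344: h=15, h2=9, probe 15,7 -> slot 7
423: h=12, h2=8, probe 12,3,11 -> slot 11
Table: [552, ∅, ∅, 932, 239, 854, 734, 344, 548, ∅, 150, 423, 661, ∅, ∅, 140, 203]

5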